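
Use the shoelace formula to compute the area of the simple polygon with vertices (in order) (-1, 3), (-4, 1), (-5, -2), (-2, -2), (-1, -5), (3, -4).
Area = 31

Shoelace formula: Area = (1/2) |Σ_i (x_i · y_{i+1} − x_{i+1} · y_i)| (indices mod n). Compute each cross term:
  (-1)(1) − (-4)(3) = 11
  (-4)(-2) − (-5)(1) = 13
  (-5)(-2) − (-2)(-2) = 6
  (-2)(-5) − (-1)(-2) = 8
  (-1)(-4) − (3)(-5) = 19
  (3)(3) − (-1)(-4) = 5
Sum = 62, so (signed) Area = 62/2 = 31, |Area| = 31.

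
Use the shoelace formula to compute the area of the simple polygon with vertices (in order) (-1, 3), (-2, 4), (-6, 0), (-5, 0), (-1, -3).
Area = 35/2

Shoelace formula: Area = (1/2) |Σ_i (x_i · y_{i+1} − x_{i+1} · y_i)| (indices mod n). Compute each cross term:
  (-1)(4) − (-2)(3) = 2
  (-2)(0) − (-6)(4) = 24
  (-6)(0) − (-5)(0) = 0
  (-5)(-3) − (-1)(0) = 15
  (-1)(3) − (-1)(-3) = -6
Sum = 35, so (signed) Area = 35/2 = 35/2, |Area| = 35/2.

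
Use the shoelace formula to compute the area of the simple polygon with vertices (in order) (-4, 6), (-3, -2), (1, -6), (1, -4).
Area = 19

Shoelace formula: Area = (1/2) |Σ_i (x_i · y_{i+1} − x_{i+1} · y_i)| (indices mod n). Compute each cross term:
  (-4)(-2) − (-3)(6) = 26
  (-3)(-6) − (1)(-2) = 20
  (1)(-4) − (1)(-6) = 2
  (1)(6) − (-4)(-4) = -10
Sum = 38, so (signed) Area = 38/2 = 19, |Area| = 19.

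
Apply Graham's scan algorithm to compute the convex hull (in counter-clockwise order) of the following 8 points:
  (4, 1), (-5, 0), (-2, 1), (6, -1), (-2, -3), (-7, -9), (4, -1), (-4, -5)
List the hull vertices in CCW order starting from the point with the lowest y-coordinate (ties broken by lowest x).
Hull (CCW) = [(-7, -9), (6, -1), (4, 1), (-2, 1), (-5, 0)]

Graham scan procedure:
  1. Find the pivot p₀ = point with lowest y (tie → lowest x): (-7, -9).
  2. Sort the remaining points by polar angle around p₀.
  3. Walk through sorted points, maintaining a stack; pop the top while the last three entries make a non-left turn (cross product ≤ 0).
  4. Final stack is the convex hull in CCW order: (-7, -9), (6, -1), (4, 1), (-2, 1), (-5, 0).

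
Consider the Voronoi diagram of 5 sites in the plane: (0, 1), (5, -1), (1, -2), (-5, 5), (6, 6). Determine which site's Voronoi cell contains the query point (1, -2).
Nearest site = (1, -2)

The Voronoi cell of site s contains exactly those query points closer to s than to any other site. Compute squared distances from q = (1, -2) to each site:
  (1 − 1)² + (-2 − -2)² = 0
  (0 − 1)² + (1 − -2)² = 10
  (5 − 1)² + (-1 − -2)² = 17
  (-5 − 1)² + (5 − -2)² = 85
  (6 − 1)² + (6 − -2)² = 89
Minimum is attained by (1, -2), so q lies in its Voronoi cell.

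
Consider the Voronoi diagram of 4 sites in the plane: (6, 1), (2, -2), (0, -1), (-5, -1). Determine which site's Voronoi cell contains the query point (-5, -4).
Nearest site = (-5, -1)

The Voronoi cell of site s contains exactly those query points closer to s than to any other site. Compute squared distances from q = (-5, -4) to each site:
  (-5 − -5)² + (-1 − -4)² = 9
  (0 − -5)² + (-1 − -4)² = 34
  (2 − -5)² + (-2 − -4)² = 53
  (6 − -5)² + (1 − -4)² = 146
Minimum is attained by (-5, -1), so q lies in its Voronoi cell.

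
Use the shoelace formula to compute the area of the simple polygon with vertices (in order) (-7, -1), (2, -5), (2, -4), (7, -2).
Area = 21

Shoelace formula: Area = (1/2) |Σ_i (x_i · y_{i+1} − x_{i+1} · y_i)| (indices mod n). Compute each cross term:
  (-7)(-5) − (2)(-1) = 37
  (2)(-4) − (2)(-5) = 2
  (2)(-2) − (7)(-4) = 24
  (7)(-1) − (-7)(-2) = -21
Sum = 42, so (signed) Area = 42/2 = 21, |Area| = 21.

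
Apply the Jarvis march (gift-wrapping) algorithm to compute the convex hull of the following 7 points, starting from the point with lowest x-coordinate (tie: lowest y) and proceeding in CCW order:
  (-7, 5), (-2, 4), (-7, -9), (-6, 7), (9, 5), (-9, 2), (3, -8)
Hull (CCW) = [(-9, 2), (-7, -9), (3, -8), (9, 5), (-6, 7)]

Jarvis march: at each step, from the current hull vertex p, select the next vertex q as the point such that every other point lies strictly to the left of (or on) the directed line p → q. (Equivalently: for every other point r, the cross product (q − p) × (r − p) ≥ 0.)
Starting point (lowest x, tie lowest y): (-9, 2). Wrap until returning to start. Resulting hull: (-9, 2), (-7, -9), (3, -8), (9, 5), (-6, 7).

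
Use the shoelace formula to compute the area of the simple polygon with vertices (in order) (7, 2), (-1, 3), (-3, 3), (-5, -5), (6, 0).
Area = 101/2

Shoelace formula: Area = (1/2) |Σ_i (x_i · y_{i+1} − x_{i+1} · y_i)| (indices mod n). Compute each cross term:
  (7)(3) − (-1)(2) = 23
  (-1)(3) − (-3)(3) = 6
  (-3)(-5) − (-5)(3) = 30
  (-5)(0) − (6)(-5) = 30
  (6)(2) − (7)(0) = 12
Sum = 101, so (signed) Area = 101/2 = 101/2, |Area| = 101/2.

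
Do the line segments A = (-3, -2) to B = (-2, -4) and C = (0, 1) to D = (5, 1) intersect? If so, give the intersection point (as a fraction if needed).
No (intersection of containing lines falls outside at least one segment)

Parametrize and solve: t = -3/2, s = -9/10. At least one of these is outside [0, 1], so the segments do not intersect.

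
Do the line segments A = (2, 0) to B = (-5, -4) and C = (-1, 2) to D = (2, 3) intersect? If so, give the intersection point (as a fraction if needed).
No (intersection of containing lines falls outside at least one segment)

Parametrize and solve: t = -9/5, s = 26/5. At least one of these is outside [0, 1], so the segments do not intersect.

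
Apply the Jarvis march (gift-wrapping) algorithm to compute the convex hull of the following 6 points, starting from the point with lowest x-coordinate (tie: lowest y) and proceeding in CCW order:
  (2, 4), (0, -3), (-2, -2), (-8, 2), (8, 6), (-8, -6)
Hull (CCW) = [(-8, -6), (0, -3), (8, 6), (-8, 2)]

Jarvis march: at each step, from the current hull vertex p, select the next vertex q as the point such that every other point lies strictly to the left of (or on) the directed line p → q. (Equivalently: for every other point r, the cross product (q − p) × (r − p) ≥ 0.)
Starting point (lowest x, tie lowest y): (-8, -6). Wrap until returning to start. Resulting hull: (-8, -6), (0, -3), (8, 6), (-8, 2).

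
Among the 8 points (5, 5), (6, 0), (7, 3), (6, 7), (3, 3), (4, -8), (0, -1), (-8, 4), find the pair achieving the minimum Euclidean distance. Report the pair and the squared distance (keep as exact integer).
Pair = ((5, 5), (6, 7)); squared distance = 5

Compute all C(8, 2) = 28 pairwise squared distances (x_i − x_j)² + (y_i − y_j)². The minimum is 5, attained by the pair ((5, 5), (6, 7)).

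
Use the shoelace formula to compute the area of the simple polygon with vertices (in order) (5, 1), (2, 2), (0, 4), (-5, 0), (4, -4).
Area = 40

Shoelace formula: Area = (1/2) |Σ_i (x_i · y_{i+1} − x_{i+1} · y_i)| (indices mod n). Compute each cross term:
  (5)(2) − (2)(1) = 8
  (2)(4) − (0)(2) = 8
  (0)(0) − (-5)(4) = 20
  (-5)(-4) − (4)(0) = 20
  (4)(1) − (5)(-4) = 24
Sum = 80, so (signed) Area = 80/2 = 40, |Area| = 40.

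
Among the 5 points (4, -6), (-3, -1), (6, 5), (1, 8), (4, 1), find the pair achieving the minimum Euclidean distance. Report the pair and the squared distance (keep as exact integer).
Pair = ((6, 5), (4, 1)); squared distance = 20

Compute all C(5, 2) = 10 pairwise squared distances (x_i − x_j)² + (y_i − y_j)². The minimum is 20, attained by the pair ((6, 5), (4, 1)).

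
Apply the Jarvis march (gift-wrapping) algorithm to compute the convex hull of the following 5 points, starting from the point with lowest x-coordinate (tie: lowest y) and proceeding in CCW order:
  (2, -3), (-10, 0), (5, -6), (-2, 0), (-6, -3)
Hull (CCW) = [(-10, 0), (-6, -3), (5, -6), (2, -3), (-2, 0)]

Jarvis march: at each step, from the current hull vertex p, select the next vertex q as the point such that every other point lies strictly to the left of (or on) the directed line p → q. (Equivalently: for every other point r, the cross product (q − p) × (r − p) ≥ 0.)
Starting point (lowest x, tie lowest y): (-10, 0). Wrap until returning to start. Resulting hull: (-10, 0), (-6, -3), (5, -6), (2, -3), (-2, 0).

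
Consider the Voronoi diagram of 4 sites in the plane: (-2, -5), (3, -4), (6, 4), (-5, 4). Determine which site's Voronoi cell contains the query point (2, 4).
Nearest site = (6, 4)

The Voronoi cell of site s contains exactly those query points closer to s than to any other site. Compute squared distances from q = (2, 4) to each site:
  (6 − 2)² + (4 − 4)² = 16
  (-5 − 2)² + (4 − 4)² = 49
  (3 − 2)² + (-4 − 4)² = 65
  (-2 − 2)² + (-5 − 4)² = 97
Minimum is attained by (6, 4), so q lies in its Voronoi cell.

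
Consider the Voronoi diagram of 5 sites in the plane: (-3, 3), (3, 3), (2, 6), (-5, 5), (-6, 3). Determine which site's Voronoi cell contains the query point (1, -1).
Nearest site = (3, 3)

The Voronoi cell of site s contains exactly those query points closer to s than to any other site. Compute squared distances from q = (1, -1) to each site:
  (3 − 1)² + (3 − -1)² = 20
  (-3 − 1)² + (3 − -1)² = 32
  (2 − 1)² + (6 − -1)² = 50
  (-6 − 1)² + (3 − -1)² = 65
  (-5 − 1)² + (5 − -1)² = 72
Minimum is attained by (3, 3), so q lies in its Voronoi cell.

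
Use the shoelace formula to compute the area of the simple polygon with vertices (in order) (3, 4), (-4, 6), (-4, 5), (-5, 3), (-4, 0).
Area = 47/2

Shoelace formula: Area = (1/2) |Σ_i (x_i · y_{i+1} − x_{i+1} · y_i)| (indices mod n). Compute each cross term:
  (3)(6) − (-4)(4) = 34
  (-4)(5) − (-4)(6) = 4
  (-4)(3) − (-5)(5) = 13
  (-5)(0) − (-4)(3) = 12
  (-4)(4) − (3)(0) = -16
Sum = 47, so (signed) Area = 47/2 = 47/2, |Area| = 47/2.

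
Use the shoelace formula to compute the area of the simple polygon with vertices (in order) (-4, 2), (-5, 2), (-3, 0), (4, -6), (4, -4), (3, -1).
Area = 22

Shoelace formula: Area = (1/2) |Σ_i (x_i · y_{i+1} − x_{i+1} · y_i)| (indices mod n). Compute each cross term:
  (-4)(2) − (-5)(2) = 2
  (-5)(0) − (-3)(2) = 6
  (-3)(-6) − (4)(0) = 18
  (4)(-4) − (4)(-6) = 8
  (4)(-1) − (3)(-4) = 8
  (3)(2) − (-4)(-1) = 2
Sum = 44, so (signed) Area = 44/2 = 22, |Area| = 22.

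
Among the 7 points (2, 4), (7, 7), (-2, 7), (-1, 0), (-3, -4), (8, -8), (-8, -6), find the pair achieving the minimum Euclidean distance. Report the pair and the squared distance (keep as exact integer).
Pair = ((-1, 0), (-3, -4)); squared distance = 20

Compute all C(7, 2) = 21 pairwise squared distances (x_i − x_j)² + (y_i − y_j)². The minimum is 20, attained by the pair ((-1, 0), (-3, -4)).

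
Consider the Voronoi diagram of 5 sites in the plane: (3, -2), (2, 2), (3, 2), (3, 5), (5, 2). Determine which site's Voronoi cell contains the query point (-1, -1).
Nearest site = (3, -2)

The Voronoi cell of site s contains exactly those query points closer to s than to any other site. Compute squared distances from q = (-1, -1) to each site:
  (3 − -1)² + (-2 − -1)² = 17
  (2 − -1)² + (2 − -1)² = 18
  (3 − -1)² + (2 − -1)² = 25
  (5 − -1)² + (2 − -1)² = 45
  (3 − -1)² + (5 − -1)² = 52
Minimum is attained by (3, -2), so q lies in its Voronoi cell.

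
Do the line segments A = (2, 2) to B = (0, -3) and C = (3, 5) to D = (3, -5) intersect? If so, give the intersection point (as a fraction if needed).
No (intersection of containing lines falls outside at least one segment)

Parametrize and solve: t = -1/2, s = 1/20. At least one of these is outside [0, 1], so the segments do not intersect.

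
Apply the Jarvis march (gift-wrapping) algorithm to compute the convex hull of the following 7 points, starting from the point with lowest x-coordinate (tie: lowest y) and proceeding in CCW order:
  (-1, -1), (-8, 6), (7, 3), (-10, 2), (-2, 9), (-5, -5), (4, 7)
Hull (CCW) = [(-10, 2), (-5, -5), (7, 3), (4, 7), (-2, 9), (-8, 6)]

Jarvis march: at each step, from the current hull vertex p, select the next vertex q as the point such that every other point lies strictly to the left of (or on) the directed line p → q. (Equivalently: for every other point r, the cross product (q − p) × (r − p) ≥ 0.)
Starting point (lowest x, tie lowest y): (-10, 2). Wrap until returning to start. Resulting hull: (-10, 2), (-5, -5), (7, 3), (4, 7), (-2, 9), (-8, 6).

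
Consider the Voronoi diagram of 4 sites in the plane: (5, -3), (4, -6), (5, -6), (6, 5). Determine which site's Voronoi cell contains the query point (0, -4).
Nearest site = (4, -6)

The Voronoi cell of site s contains exactly those query points closer to s than to any other site. Compute squared distances from q = (0, -4) to each site:
  (4 − 0)² + (-6 − -4)² = 20
  (5 − 0)² + (-3 − -4)² = 26
  (5 − 0)² + (-6 − -4)² = 29
  (6 − 0)² + (5 − -4)² = 117
Minimum is attained by (4, -6), so q lies in its Voronoi cell.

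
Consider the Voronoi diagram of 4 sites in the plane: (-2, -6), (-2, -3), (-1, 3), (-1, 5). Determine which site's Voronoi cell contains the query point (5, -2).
Nearest site = (-2, -3)

The Voronoi cell of site s contains exactly those query points closer to s than to any other site. Compute squared distances from q = (5, -2) to each site:
  (-2 − 5)² + (-3 − -2)² = 50
  (-1 − 5)² + (3 − -2)² = 61
  (-2 − 5)² + (-6 − -2)² = 65
  (-1 − 5)² + (5 − -2)² = 85
Minimum is attained by (-2, -3), so q lies in its Voronoi cell.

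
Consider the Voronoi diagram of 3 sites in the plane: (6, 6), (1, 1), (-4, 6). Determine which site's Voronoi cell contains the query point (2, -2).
Nearest site = (1, 1)

The Voronoi cell of site s contains exactly those query points closer to s than to any other site. Compute squared distances from q = (2, -2) to each site:
  (1 − 2)² + (1 − -2)² = 10
  (6 − 2)² + (6 − -2)² = 80
  (-4 − 2)² + (6 − -2)² = 100
Minimum is attained by (1, 1), so q lies in its Voronoi cell.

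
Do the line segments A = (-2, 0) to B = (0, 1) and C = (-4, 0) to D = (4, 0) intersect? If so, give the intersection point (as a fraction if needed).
Yes; intersection at (-2, 0) (t = 0 on AB, s = 1/4 on CD)

Parametrize AB as A + t(B − A) = (-2 + 2 t, 0 + 1 t) and CD as C + s(D − C) = (-4 + 8 s, 0 + 0 s). Solve the linear system for (t, s). Determinant = 8 ≠ 0, so a unique intersection of the containing lines exists. Solution: t = 0, s = 1/4 — both in [0, 1], so the segments cross. Intersection point: (-2, 0).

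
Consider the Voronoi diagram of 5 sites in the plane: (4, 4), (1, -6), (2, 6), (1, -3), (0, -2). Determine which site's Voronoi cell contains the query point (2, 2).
Nearest site = (4, 4)

The Voronoi cell of site s contains exactly those query points closer to s than to any other site. Compute squared distances from q = (2, 2) to each site:
  (4 − 2)² + (4 − 2)² = 8
  (2 − 2)² + (6 − 2)² = 16
  (0 − 2)² + (-2 − 2)² = 20
  (1 − 2)² + (-3 − 2)² = 26
  (1 − 2)² + (-6 − 2)² = 65
Minimum is attained by (4, 4), so q lies in its Voronoi cell.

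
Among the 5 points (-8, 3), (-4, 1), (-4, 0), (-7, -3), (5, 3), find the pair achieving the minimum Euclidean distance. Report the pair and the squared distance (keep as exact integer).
Pair = ((-4, 1), (-4, 0)); squared distance = 1

Compute all C(5, 2) = 10 pairwise squared distances (x_i − x_j)² + (y_i − y_j)². The minimum is 1, attained by the pair ((-4, 1), (-4, 0)).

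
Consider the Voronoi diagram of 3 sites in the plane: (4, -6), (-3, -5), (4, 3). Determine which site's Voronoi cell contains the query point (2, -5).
Nearest site = (4, -6)

The Voronoi cell of site s contains exactly those query points closer to s than to any other site. Compute squared distances from q = (2, -5) to each site:
  (4 − 2)² + (-6 − -5)² = 5
  (-3 − 2)² + (-5 − -5)² = 25
  (4 − 2)² + (3 − -5)² = 68
Minimum is attained by (4, -6), so q lies in its Voronoi cell.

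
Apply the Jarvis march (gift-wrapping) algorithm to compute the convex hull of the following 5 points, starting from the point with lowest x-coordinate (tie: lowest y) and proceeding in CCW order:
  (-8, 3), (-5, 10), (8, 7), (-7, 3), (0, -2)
Hull (CCW) = [(-8, 3), (0, -2), (8, 7), (-5, 10)]

Jarvis march: at each step, from the current hull vertex p, select the next vertex q as the point such that every other point lies strictly to the left of (or on) the directed line p → q. (Equivalently: for every other point r, the cross product (q − p) × (r − p) ≥ 0.)
Starting point (lowest x, tie lowest y): (-8, 3). Wrap until returning to start. Resulting hull: (-8, 3), (0, -2), (8, 7), (-5, 10).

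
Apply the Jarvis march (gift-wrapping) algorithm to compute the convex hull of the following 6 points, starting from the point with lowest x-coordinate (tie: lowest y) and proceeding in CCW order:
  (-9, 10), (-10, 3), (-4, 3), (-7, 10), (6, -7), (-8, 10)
Hull (CCW) = [(-10, 3), (6, -7), (-7, 10), (-9, 10)]

Jarvis march: at each step, from the current hull vertex p, select the next vertex q as the point such that every other point lies strictly to the left of (or on) the directed line p → q. (Equivalently: for every other point r, the cross product (q − p) × (r − p) ≥ 0.)
Starting point (lowest x, tie lowest y): (-10, 3). Wrap until returning to start. Resulting hull: (-10, 3), (6, -7), (-7, 10), (-9, 10).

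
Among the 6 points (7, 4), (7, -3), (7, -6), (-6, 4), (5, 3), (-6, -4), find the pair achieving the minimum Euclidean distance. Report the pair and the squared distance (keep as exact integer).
Pair = ((7, 4), (5, 3)); squared distance = 5

Compute all C(6, 2) = 15 pairwise squared distances (x_i − x_j)² + (y_i − y_j)². The minimum is 5, attained by the pair ((7, 4), (5, 3)).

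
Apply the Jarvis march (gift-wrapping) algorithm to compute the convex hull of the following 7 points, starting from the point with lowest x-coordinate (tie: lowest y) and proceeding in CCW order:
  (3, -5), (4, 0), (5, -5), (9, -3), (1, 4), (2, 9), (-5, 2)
Hull (CCW) = [(-5, 2), (3, -5), (5, -5), (9, -3), (2, 9)]

Jarvis march: at each step, from the current hull vertex p, select the next vertex q as the point such that every other point lies strictly to the left of (or on) the directed line p → q. (Equivalently: for every other point r, the cross product (q − p) × (r − p) ≥ 0.)
Starting point (lowest x, tie lowest y): (-5, 2). Wrap until returning to start. Resulting hull: (-5, 2), (3, -5), (5, -5), (9, -3), (2, 9).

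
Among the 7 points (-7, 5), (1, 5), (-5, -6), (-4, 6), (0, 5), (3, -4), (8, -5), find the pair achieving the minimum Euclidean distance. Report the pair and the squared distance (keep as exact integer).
Pair = ((1, 5), (0, 5)); squared distance = 1

Compute all C(7, 2) = 21 pairwise squared distances (x_i − x_j)² + (y_i − y_j)². The minimum is 1, attained by the pair ((1, 5), (0, 5)).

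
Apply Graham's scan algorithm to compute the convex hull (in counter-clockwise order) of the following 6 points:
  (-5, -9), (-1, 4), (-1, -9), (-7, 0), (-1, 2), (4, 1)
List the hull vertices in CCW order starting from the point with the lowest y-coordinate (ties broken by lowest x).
Hull (CCW) = [(-5, -9), (-1, -9), (4, 1), (-1, 4), (-7, 0)]

Graham scan procedure:
  1. Find the pivot p₀ = point with lowest y (tie → lowest x): (-5, -9).
  2. Sort the remaining points by polar angle around p₀.
  3. Walk through sorted points, maintaining a stack; pop the top while the last three entries make a non-left turn (cross product ≤ 0).
  4. Final stack is the convex hull in CCW order: (-5, -9), (-1, -9), (4, 1), (-1, 4), (-7, 0).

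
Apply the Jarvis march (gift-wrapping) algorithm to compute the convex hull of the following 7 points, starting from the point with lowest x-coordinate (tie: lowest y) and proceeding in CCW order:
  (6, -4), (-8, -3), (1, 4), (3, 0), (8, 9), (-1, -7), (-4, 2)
Hull (CCW) = [(-8, -3), (-1, -7), (6, -4), (8, 9), (-4, 2)]

Jarvis march: at each step, from the current hull vertex p, select the next vertex q as the point such that every other point lies strictly to the left of (or on) the directed line p → q. (Equivalently: for every other point r, the cross product (q − p) × (r − p) ≥ 0.)
Starting point (lowest x, tie lowest y): (-8, -3). Wrap until returning to start. Resulting hull: (-8, -3), (-1, -7), (6, -4), (8, 9), (-4, 2).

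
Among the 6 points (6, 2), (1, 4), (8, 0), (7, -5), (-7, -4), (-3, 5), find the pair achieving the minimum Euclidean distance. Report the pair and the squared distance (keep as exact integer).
Pair = ((6, 2), (8, 0)); squared distance = 8

Compute all C(6, 2) = 15 pairwise squared distances (x_i − x_j)² + (y_i − y_j)². The minimum is 8, attained by the pair ((6, 2), (8, 0)).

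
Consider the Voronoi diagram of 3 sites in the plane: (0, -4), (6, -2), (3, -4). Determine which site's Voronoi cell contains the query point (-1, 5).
Nearest site = (0, -4)

The Voronoi cell of site s contains exactly those query points closer to s than to any other site. Compute squared distances from q = (-1, 5) to each site:
  (0 − -1)² + (-4 − 5)² = 82
  (3 − -1)² + (-4 − 5)² = 97
  (6 − -1)² + (-2 − 5)² = 98
Minimum is attained by (0, -4), so q lies in its Voronoi cell.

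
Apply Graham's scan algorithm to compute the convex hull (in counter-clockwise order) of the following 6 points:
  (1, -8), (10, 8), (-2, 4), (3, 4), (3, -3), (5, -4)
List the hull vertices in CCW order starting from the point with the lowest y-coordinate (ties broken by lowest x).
Hull (CCW) = [(1, -8), (5, -4), (10, 8), (-2, 4)]

Graham scan procedure:
  1. Find the pivot p₀ = point with lowest y (tie → lowest x): (1, -8).
  2. Sort the remaining points by polar angle around p₀.
  3. Walk through sorted points, maintaining a stack; pop the top while the last three entries make a non-left turn (cross product ≤ 0).
  4. Final stack is the convex hull in CCW order: (1, -8), (5, -4), (10, 8), (-2, 4).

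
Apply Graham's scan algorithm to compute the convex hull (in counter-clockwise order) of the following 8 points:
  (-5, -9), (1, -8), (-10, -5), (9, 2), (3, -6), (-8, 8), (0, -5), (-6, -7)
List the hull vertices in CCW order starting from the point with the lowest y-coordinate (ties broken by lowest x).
Hull (CCW) = [(-5, -9), (1, -8), (3, -6), (9, 2), (-8, 8), (-10, -5)]

Graham scan procedure:
  1. Find the pivot p₀ = point with lowest y (tie → lowest x): (-5, -9).
  2. Sort the remaining points by polar angle around p₀.
  3. Walk through sorted points, maintaining a stack; pop the top while the last three entries make a non-left turn (cross product ≤ 0).
  4. Final stack is the convex hull in CCW order: (-5, -9), (1, -8), (3, -6), (9, 2), (-8, 8), (-10, -5).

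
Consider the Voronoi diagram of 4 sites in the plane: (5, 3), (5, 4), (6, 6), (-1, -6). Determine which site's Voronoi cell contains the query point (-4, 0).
Nearest site = (-1, -6)

The Voronoi cell of site s contains exactly those query points closer to s than to any other site. Compute squared distances from q = (-4, 0) to each site:
  (-1 − -4)² + (-6 − 0)² = 45
  (5 − -4)² + (3 − 0)² = 90
  (5 − -4)² + (4 − 0)² = 97
  (6 − -4)² + (6 − 0)² = 136
Minimum is attained by (-1, -6), so q lies in its Voronoi cell.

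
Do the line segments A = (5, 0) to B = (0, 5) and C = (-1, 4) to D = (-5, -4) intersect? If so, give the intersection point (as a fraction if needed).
No (intersection of containing lines falls outside at least one segment)

Parametrize and solve: t = 16/15, s = -1/6. At least one of these is outside [0, 1], so the segments do not intersect.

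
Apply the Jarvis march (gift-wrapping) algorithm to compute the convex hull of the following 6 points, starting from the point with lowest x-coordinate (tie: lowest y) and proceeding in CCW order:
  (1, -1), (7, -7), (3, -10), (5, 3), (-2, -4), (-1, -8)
Hull (CCW) = [(-2, -4), (-1, -8), (3, -10), (7, -7), (5, 3)]

Jarvis march: at each step, from the current hull vertex p, select the next vertex q as the point such that every other point lies strictly to the left of (or on) the directed line p → q. (Equivalently: for every other point r, the cross product (q − p) × (r − p) ≥ 0.)
Starting point (lowest x, tie lowest y): (-2, -4). Wrap until returning to start. Resulting hull: (-2, -4), (-1, -8), (3, -10), (7, -7), (5, 3).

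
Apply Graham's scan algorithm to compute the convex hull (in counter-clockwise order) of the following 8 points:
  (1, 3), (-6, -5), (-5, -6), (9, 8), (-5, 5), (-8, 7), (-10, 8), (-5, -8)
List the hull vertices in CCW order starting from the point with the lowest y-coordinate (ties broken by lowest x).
Hull (CCW) = [(-5, -8), (9, 8), (-10, 8), (-6, -5)]

Graham scan procedure:
  1. Find the pivot p₀ = point with lowest y (tie → lowest x): (-5, -8).
  2. Sort the remaining points by polar angle around p₀.
  3. Walk through sorted points, maintaining a stack; pop the top while the last three entries make a non-left turn (cross product ≤ 0).
  4. Final stack is the convex hull in CCW order: (-5, -8), (9, 8), (-10, 8), (-6, -5).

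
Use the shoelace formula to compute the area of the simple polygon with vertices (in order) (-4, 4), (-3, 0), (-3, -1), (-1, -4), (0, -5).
Area = 11/2

Shoelace formula: Area = (1/2) |Σ_i (x_i · y_{i+1} − x_{i+1} · y_i)| (indices mod n). Compute each cross term:
  (-4)(0) − (-3)(4) = 12
  (-3)(-1) − (-3)(0) = 3
  (-3)(-4) − (-1)(-1) = 11
  (-1)(-5) − (0)(-4) = 5
  (0)(4) − (-4)(-5) = -20
Sum = 11, so (signed) Area = 11/2 = 11/2, |Area| = 11/2.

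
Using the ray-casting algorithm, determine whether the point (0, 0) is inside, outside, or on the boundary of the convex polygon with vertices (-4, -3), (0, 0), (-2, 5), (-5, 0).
The point (0, 0) lies on the polygon boundary

Boundary check: the query satisfies the collinearity and bounding-box conditions for some polygon edge, so it lies exactly on the boundary.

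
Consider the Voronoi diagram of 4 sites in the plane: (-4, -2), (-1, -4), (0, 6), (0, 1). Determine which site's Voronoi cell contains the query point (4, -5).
Nearest site = (-1, -4)

The Voronoi cell of site s contains exactly those query points closer to s than to any other site. Compute squared distances from q = (4, -5) to each site:
  (-1 − 4)² + (-4 − -5)² = 26
  (0 − 4)² + (1 − -5)² = 52
  (-4 − 4)² + (-2 − -5)² = 73
  (0 − 4)² + (6 − -5)² = 137
Minimum is attained by (-1, -4), so q lies in its Voronoi cell.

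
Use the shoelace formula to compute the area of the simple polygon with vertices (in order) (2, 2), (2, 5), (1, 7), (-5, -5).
Area = 45/2

Shoelace formula: Area = (1/2) |Σ_i (x_i · y_{i+1} − x_{i+1} · y_i)| (indices mod n). Compute each cross term:
  (2)(5) − (2)(2) = 6
  (2)(7) − (1)(5) = 9
  (1)(-5) − (-5)(7) = 30
  (-5)(2) − (2)(-5) = 0
Sum = 45, so (signed) Area = 45/2 = 45/2, |Area| = 45/2.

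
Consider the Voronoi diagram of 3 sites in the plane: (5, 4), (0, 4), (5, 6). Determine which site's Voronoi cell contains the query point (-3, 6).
Nearest site = (0, 4)

The Voronoi cell of site s contains exactly those query points closer to s than to any other site. Compute squared distances from q = (-3, 6) to each site:
  (0 − -3)² + (4 − 6)² = 13
  (5 − -3)² + (6 − 6)² = 64
  (5 − -3)² + (4 − 6)² = 68
Minimum is attained by (0, 4), so q lies in its Voronoi cell.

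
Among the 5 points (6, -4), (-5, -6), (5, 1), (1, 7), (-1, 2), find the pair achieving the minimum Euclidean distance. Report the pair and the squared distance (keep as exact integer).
Pair = ((6, -4), (5, 1)); squared distance = 26

Compute all C(5, 2) = 10 pairwise squared distances (x_i − x_j)² + (y_i − y_j)². The minimum is 26, attained by the pair ((6, -4), (5, 1)).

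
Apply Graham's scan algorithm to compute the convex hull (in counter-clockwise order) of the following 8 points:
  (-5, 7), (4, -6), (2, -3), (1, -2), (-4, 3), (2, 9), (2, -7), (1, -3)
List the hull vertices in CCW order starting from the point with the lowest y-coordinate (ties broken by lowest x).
Hull (CCW) = [(2, -7), (4, -6), (2, 9), (-5, 7), (-4, 3)]

Graham scan procedure:
  1. Find the pivot p₀ = point with lowest y (tie → lowest x): (2, -7).
  2. Sort the remaining points by polar angle around p₀.
  3. Walk through sorted points, maintaining a stack; pop the top while the last three entries make a non-left turn (cross product ≤ 0).
  4. Final stack is the convex hull in CCW order: (2, -7), (4, -6), (2, 9), (-5, 7), (-4, 3).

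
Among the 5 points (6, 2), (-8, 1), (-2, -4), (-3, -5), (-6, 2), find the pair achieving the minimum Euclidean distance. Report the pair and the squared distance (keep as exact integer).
Pair = ((-2, -4), (-3, -5)); squared distance = 2

Compute all C(5, 2) = 10 pairwise squared distances (x_i − x_j)² + (y_i − y_j)². The minimum is 2, attained by the pair ((-2, -4), (-3, -5)).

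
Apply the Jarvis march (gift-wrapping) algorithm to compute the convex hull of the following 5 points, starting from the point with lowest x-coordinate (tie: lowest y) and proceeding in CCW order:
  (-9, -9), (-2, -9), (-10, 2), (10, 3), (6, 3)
Hull (CCW) = [(-10, 2), (-9, -9), (-2, -9), (10, 3), (6, 3)]

Jarvis march: at each step, from the current hull vertex p, select the next vertex q as the point such that every other point lies strictly to the left of (or on) the directed line p → q. (Equivalently: for every other point r, the cross product (q − p) × (r − p) ≥ 0.)
Starting point (lowest x, tie lowest y): (-10, 2). Wrap until returning to start. Resulting hull: (-10, 2), (-9, -9), (-2, -9), (10, 3), (6, 3).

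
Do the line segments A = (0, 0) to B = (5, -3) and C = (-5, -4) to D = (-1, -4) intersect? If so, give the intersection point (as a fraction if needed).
No (intersection of containing lines falls outside at least one segment)

Parametrize and solve: t = 4/3, s = 35/12. At least one of these is outside [0, 1], so the segments do not intersect.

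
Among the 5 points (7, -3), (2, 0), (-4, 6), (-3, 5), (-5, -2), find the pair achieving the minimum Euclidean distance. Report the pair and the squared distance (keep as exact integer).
Pair = ((-4, 6), (-3, 5)); squared distance = 2

Compute all C(5, 2) = 10 pairwise squared distances (x_i − x_j)² + (y_i − y_j)². The minimum is 2, attained by the pair ((-4, 6), (-3, 5)).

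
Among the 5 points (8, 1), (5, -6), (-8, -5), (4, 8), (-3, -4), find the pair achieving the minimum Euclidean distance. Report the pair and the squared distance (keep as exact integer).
Pair = ((-8, -5), (-3, -4)); squared distance = 26

Compute all C(5, 2) = 10 pairwise squared distances (x_i − x_j)² + (y_i − y_j)². The minimum is 26, attained by the pair ((-8, -5), (-3, -4)).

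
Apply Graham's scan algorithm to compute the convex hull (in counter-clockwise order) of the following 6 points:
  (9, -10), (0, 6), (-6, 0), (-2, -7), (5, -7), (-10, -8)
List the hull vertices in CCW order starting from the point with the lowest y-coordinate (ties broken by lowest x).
Hull (CCW) = [(9, -10), (0, 6), (-6, 0), (-10, -8)]

Graham scan procedure:
  1. Find the pivot p₀ = point with lowest y (tie → lowest x): (9, -10).
  2. Sort the remaining points by polar angle around p₀.
  3. Walk through sorted points, maintaining a stack; pop the top while the last three entries make a non-left turn (cross product ≤ 0).
  4. Final stack is the convex hull in CCW order: (9, -10), (0, 6), (-6, 0), (-10, -8).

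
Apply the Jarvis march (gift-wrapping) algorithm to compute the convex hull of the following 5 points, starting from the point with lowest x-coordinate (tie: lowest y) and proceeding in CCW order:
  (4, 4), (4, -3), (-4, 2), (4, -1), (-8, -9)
Hull (CCW) = [(-8, -9), (4, -3), (4, 4), (-4, 2)]

Jarvis march: at each step, from the current hull vertex p, select the next vertex q as the point such that every other point lies strictly to the left of (or on) the directed line p → q. (Equivalently: for every other point r, the cross product (q − p) × (r − p) ≥ 0.)
Starting point (lowest x, tie lowest y): (-8, -9). Wrap until returning to start. Resulting hull: (-8, -9), (4, -3), (4, 4), (-4, 2).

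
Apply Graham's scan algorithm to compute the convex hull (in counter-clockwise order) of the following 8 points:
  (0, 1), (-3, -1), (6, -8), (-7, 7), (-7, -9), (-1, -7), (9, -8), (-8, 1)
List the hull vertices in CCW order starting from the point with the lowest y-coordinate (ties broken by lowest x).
Hull (CCW) = [(-7, -9), (9, -8), (0, 1), (-7, 7), (-8, 1)]

Graham scan procedure:
  1. Find the pivot p₀ = point with lowest y (tie → lowest x): (-7, -9).
  2. Sort the remaining points by polar angle around p₀.
  3. Walk through sorted points, maintaining a stack; pop the top while the last three entries make a non-left turn (cross product ≤ 0).
  4. Final stack is the convex hull in CCW order: (-7, -9), (9, -8), (0, 1), (-7, 7), (-8, 1).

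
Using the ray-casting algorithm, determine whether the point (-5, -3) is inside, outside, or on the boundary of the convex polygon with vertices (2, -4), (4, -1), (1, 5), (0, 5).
The point (-5, -3) lies strictly outside the polygon

Cast a horizontal ray to the right from the query point and count how many polygon edges it crosses (each edge strictly once or zero times, handled with the usual half-open convention). 
Parity of crossings → even ⇒ outside.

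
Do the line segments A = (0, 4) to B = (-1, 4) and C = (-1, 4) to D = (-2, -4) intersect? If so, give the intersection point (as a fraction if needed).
Yes; intersection at (-1, 4) (t = 1 on AB, s = 0 on CD)

Parametrize AB as A + t(B − A) = (0 + -1 t, 4 + 0 t) and CD as C + s(D − C) = (-1 + -1 s, 4 + -8 s). Solve the linear system for (t, s). Determinant = -8 ≠ 0, so a unique intersection of the containing lines exists. Solution: t = 1, s = 0 — both in [0, 1], so the segments cross. Intersection point: (-1, 4).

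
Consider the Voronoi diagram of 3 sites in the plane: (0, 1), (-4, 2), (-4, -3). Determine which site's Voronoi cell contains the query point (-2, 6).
Nearest site = (-4, 2)

The Voronoi cell of site s contains exactly those query points closer to s than to any other site. Compute squared distances from q = (-2, 6) to each site:
  (-4 − -2)² + (2 − 6)² = 20
  (0 − -2)² + (1 − 6)² = 29
  (-4 − -2)² + (-3 − 6)² = 85
Minimum is attained by (-4, 2), so q lies in its Voronoi cell.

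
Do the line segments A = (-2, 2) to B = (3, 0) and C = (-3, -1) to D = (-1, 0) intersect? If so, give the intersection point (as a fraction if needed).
No (intersection of containing lines falls outside at least one segment)

Parametrize and solve: t = 5/9, s = 17/9. At least one of these is outside [0, 1], so the segments do not intersect.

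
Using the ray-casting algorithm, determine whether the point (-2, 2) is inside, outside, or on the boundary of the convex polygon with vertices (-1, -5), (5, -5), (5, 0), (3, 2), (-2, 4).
The point (-2, 2) lies strictly outside the polygon

Cast a horizontal ray to the right from the query point and count how many polygon edges it crosses (each edge strictly once or zero times, handled with the usual half-open convention). 
Parity of crossings → even ⇒ outside.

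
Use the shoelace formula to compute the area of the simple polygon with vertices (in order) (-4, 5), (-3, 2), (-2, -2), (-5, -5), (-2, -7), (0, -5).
Area = 16

Shoelace formula: Area = (1/2) |Σ_i (x_i · y_{i+1} − x_{i+1} · y_i)| (indices mod n). Compute each cross term:
  (-4)(2) − (-3)(5) = 7
  (-3)(-2) − (-2)(2) = 10
  (-2)(-5) − (-5)(-2) = 0
  (-5)(-7) − (-2)(-5) = 25
  (-2)(-5) − (0)(-7) = 10
  (0)(5) − (-4)(-5) = -20
Sum = 32, so (signed) Area = 32/2 = 16, |Area| = 16.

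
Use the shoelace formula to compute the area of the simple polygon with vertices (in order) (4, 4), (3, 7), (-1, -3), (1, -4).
Area = 41/2

Shoelace formula: Area = (1/2) |Σ_i (x_i · y_{i+1} − x_{i+1} · y_i)| (indices mod n). Compute each cross term:
  (4)(7) − (3)(4) = 16
  (3)(-3) − (-1)(7) = -2
  (-1)(-4) − (1)(-3) = 7
  (1)(4) − (4)(-4) = 20
Sum = 41, so (signed) Area = 41/2 = 41/2, |Area| = 41/2.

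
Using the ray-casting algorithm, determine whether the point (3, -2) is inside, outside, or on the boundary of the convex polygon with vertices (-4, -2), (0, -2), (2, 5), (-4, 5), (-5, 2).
The point (3, -2) lies strictly outside the polygon

Cast a horizontal ray to the right from the query point and count how many polygon edges it crosses (each edge strictly once or zero times, handled with the usual half-open convention). 
Parity of crossings → even ⇒ outside.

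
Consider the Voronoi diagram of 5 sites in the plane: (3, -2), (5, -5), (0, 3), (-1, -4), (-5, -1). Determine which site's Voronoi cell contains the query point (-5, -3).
Nearest site = (-5, -1)

The Voronoi cell of site s contains exactly those query points closer to s than to any other site. Compute squared distances from q = (-5, -3) to each site:
  (-5 − -5)² + (-1 − -3)² = 4
  (-1 − -5)² + (-4 − -3)² = 17
  (0 − -5)² + (3 − -3)² = 61
  (3 − -5)² + (-2 − -3)² = 65
  (5 − -5)² + (-5 − -3)² = 104
Minimum is attained by (-5, -1), so q lies in its Voronoi cell.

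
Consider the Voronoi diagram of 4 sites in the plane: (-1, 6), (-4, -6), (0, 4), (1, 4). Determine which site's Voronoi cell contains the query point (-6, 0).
Nearest site = (-4, -6)

The Voronoi cell of site s contains exactly those query points closer to s than to any other site. Compute squared distances from q = (-6, 0) to each site:
  (-4 − -6)² + (-6 − 0)² = 40
  (0 − -6)² + (4 − 0)² = 52
  (-1 − -6)² + (6 − 0)² = 61
  (1 − -6)² + (4 − 0)² = 65
Minimum is attained by (-4, -6), so q lies in its Voronoi cell.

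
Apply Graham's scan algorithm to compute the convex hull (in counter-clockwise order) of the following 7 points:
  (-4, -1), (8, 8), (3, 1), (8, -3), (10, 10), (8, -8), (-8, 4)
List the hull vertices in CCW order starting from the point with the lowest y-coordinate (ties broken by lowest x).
Hull (CCW) = [(8, -8), (10, 10), (-8, 4), (-4, -1)]

Graham scan procedure:
  1. Find the pivot p₀ = point with lowest y (tie → lowest x): (8, -8).
  2. Sort the remaining points by polar angle around p₀.
  3. Walk through sorted points, maintaining a stack; pop the top while the last three entries make a non-left turn (cross product ≤ 0).
  4. Final stack is the convex hull in CCW order: (8, -8), (10, 10), (-8, 4), (-4, -1).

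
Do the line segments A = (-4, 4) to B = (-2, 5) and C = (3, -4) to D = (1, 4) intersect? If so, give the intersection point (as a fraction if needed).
No (intersection of containing lines falls outside at least one segment)

Parametrize and solve: t = 20/9, s = 23/18. At least one of these is outside [0, 1], so the segments do not intersect.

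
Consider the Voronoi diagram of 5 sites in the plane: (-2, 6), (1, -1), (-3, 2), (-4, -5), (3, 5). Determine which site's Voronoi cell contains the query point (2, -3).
Nearest site = (1, -1)

The Voronoi cell of site s contains exactly those query points closer to s than to any other site. Compute squared distances from q = (2, -3) to each site:
  (1 − 2)² + (-1 − -3)² = 5
  (-4 − 2)² + (-5 − -3)² = 40
  (-3 − 2)² + (2 − -3)² = 50
  (3 − 2)² + (5 − -3)² = 65
  (-2 − 2)² + (6 − -3)² = 97
Minimum is attained by (1, -1), so q lies in its Voronoi cell.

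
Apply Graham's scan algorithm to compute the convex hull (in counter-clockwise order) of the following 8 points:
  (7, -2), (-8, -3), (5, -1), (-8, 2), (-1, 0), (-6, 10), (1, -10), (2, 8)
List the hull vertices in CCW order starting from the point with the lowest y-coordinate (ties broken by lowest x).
Hull (CCW) = [(1, -10), (7, -2), (2, 8), (-6, 10), (-8, 2), (-8, -3)]

Graham scan procedure:
  1. Find the pivot p₀ = point with lowest y (tie → lowest x): (1, -10).
  2. Sort the remaining points by polar angle around p₀.
  3. Walk through sorted points, maintaining a stack; pop the top while the last three entries make a non-left turn (cross product ≤ 0).
  4. Final stack is the convex hull in CCW order: (1, -10), (7, -2), (2, 8), (-6, 10), (-8, 2), (-8, -3).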